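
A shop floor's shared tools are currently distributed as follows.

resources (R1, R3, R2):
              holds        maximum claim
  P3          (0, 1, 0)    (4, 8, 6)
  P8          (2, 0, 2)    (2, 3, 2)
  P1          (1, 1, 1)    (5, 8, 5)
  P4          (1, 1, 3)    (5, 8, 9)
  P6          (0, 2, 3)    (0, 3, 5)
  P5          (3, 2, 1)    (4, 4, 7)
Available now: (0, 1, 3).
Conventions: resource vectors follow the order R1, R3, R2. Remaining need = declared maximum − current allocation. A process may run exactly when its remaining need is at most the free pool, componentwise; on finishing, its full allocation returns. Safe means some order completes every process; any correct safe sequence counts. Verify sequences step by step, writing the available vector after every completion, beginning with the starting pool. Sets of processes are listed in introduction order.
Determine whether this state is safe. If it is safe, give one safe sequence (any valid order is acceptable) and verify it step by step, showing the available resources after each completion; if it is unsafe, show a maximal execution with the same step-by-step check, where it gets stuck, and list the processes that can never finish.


UNSAFE.
Key observation: P6, P8, P5 can finish, but then (5, 5, 9) is all there is, and the blocked group's R3 demands exceed it.
The run P6, P8, P5 cannot be extended any further. Verifying each step:
  pool = (0, 1, 3)
  P6: need (0, 1, 2) fits (0, 1, 3); releases (0, 2, 3), pool now (0, 3, 6)
  P8: need (0, 3, 0) fits (0, 3, 6); releases (2, 0, 2), pool now (2, 3, 8)
  P5: need (1, 2, 6) fits (2, 3, 8); releases (3, 2, 1), pool now (5, 5, 9)
  blocked: P3 wants (4, 7, 6), pool (5, 5, 9) — not enough R3
  blocked: P1 wants (4, 7, 4), pool (5, 5, 9) — not enough R3
  blocked: P4 wants (4, 7, 6), pool (5, 5, 9) — not enough R3
Processes that can never finish: P3, P1 and P4.


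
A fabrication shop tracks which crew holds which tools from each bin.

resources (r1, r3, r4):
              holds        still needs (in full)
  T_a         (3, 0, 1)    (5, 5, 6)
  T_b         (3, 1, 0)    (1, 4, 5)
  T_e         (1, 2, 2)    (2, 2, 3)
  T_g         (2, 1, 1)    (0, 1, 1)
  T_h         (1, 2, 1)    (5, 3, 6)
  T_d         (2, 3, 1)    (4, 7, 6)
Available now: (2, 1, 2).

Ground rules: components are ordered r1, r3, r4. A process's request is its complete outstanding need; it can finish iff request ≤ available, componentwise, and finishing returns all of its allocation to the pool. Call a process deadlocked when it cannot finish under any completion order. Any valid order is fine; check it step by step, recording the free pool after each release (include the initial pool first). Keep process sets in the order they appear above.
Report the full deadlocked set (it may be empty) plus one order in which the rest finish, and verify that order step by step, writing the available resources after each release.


Deadlocked set: T_a, T_h and T_d.
Key observation: once T_g, T_e, T_b finish, the pool peaks at (8, 5, 5) — and every remaining process still needs more r4 than that.
One completion order for the rest: T_g, T_e, T_b. Step-by-step check:
  pool = (2, 1, 2)
  T_g needs (0, 1, 1) <= (2, 1, 2) -> finishes; pool += (2, 1, 1) = (4, 2, 3)
  T_e needs (2, 2, 3) <= (4, 2, 3) -> finishes; pool += (1, 2, 2) = (5, 4, 5)
  T_b needs (1, 4, 5) <= (5, 4, 5) -> finishes; pool += (3, 1, 0) = (8, 5, 5)
The stuck group stays short no matter what:
  blocked: T_a wants (5, 5, 6), pool (8, 5, 5) — not enough r4
  blocked: T_h wants (5, 3, 6), pool (8, 5, 5) — not enough r4
  blocked: T_d wants (4, 7, 6), pool (8, 5, 5) — not enough r3 and r4


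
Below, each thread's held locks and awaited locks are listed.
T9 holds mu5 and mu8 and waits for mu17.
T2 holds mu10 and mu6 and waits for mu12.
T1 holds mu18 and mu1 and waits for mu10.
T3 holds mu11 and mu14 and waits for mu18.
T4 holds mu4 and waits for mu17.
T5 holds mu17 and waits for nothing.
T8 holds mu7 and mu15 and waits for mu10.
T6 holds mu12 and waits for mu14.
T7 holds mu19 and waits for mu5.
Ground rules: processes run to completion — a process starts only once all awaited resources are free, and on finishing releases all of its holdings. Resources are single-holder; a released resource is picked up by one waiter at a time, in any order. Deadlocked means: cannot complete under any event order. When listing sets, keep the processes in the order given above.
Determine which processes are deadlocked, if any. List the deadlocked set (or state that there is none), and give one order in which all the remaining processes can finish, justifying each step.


The deadlocked set is T2, T1, T3, T8 and T6.
Key observation: T2 -> T6 -> T3 -> T1 -> T2 is a circular wait — nothing in it can go first; T8 waits into the deadlock from upstream.
The rest can finish in the order T5, T9, T4, T7.
Step-by-step check:
  T5: no waits; runs immediately, freeing mu17
  run T9 (all its waits — mu17 — are resolved); releases mu5 and mu8
  run T4 (all its waits — mu17 — are resolved); releases mu4
  run T7 (all its waits — mu5 — are resolved); releases mu19


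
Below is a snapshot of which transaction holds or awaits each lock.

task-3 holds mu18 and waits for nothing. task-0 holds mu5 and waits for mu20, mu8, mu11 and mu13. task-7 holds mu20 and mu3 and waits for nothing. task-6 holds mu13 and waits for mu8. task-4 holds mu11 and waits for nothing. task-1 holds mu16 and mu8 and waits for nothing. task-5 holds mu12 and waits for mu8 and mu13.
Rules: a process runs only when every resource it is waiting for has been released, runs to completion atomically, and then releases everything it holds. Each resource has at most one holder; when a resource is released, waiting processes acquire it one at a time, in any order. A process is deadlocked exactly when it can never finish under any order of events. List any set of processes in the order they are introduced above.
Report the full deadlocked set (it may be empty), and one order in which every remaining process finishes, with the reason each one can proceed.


No process is deadlocked.
Key observation: the wait relation is loop-free; peeling off processes with no waits unwinds the whole state.
The rest can finish in the order task-7, task-3, task-1, task-6, task-4, task-5, task-0.
Walking it through:
  task-7: no waits; runs immediately, freeing mu20 and mu3
  task-3: no waits; runs immediately, freeing mu18
  task-1: no waits; runs immediately, freeing mu16 and mu8
  task-6 waits on mu8 — all released -> runs and releases mu13
  task-4: no waits; runs immediately, freeing mu11
  task-5 waits on mu8 and mu13 — all released -> runs and releases mu12
  task-0 waits on mu20, mu8, mu11 and mu13 — all released -> runs and releases mu5


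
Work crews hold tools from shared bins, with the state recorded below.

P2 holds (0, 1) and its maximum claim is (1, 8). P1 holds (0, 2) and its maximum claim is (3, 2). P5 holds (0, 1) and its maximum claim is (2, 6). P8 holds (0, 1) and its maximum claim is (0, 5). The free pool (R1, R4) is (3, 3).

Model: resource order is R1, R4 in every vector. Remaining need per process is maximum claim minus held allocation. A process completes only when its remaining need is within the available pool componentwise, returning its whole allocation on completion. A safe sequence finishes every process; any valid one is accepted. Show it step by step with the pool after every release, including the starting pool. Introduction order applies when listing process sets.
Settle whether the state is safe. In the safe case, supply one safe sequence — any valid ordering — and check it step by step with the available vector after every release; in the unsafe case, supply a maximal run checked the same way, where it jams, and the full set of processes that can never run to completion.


SAFE. One safe sequence: P1, P5, P8, P2.
Key observation: the order's first zero-slack moment is P1 ((3, 0) needed, (3, 3) free — a requested resource with nothing to spare).
Verifying each step:
  pool = (3, 3)
  run P1 (needs (3, 0), free (3, 3)); after release of (0, 2) the pool is (3, 5)
  run P5 (needs (2, 5), free (3, 5)); after release of (0, 1) the pool is (3, 6)
  run P8 (needs (0, 4), free (3, 6)); after release of (0, 1) the pool is (3, 7)
  run P2 (needs (1, 7), free (3, 7)); after release of (0, 1) the pool is (3, 8)


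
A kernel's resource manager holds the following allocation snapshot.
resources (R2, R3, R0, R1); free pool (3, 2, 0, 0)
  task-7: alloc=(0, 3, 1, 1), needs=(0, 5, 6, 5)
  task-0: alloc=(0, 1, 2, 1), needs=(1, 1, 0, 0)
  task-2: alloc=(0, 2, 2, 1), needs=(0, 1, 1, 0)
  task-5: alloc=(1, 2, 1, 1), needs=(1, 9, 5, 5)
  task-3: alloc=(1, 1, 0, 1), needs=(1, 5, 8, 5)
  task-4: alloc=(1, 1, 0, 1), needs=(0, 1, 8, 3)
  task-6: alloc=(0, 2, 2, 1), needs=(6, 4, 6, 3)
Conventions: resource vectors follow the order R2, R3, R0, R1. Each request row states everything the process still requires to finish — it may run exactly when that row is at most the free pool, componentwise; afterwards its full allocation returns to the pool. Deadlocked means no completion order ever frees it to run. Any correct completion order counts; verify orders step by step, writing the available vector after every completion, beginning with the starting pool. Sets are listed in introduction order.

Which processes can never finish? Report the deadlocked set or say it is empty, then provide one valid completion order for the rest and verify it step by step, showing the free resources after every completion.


The deadlocked set is task-7, task-5, task-3, task-4 and task-6.
Key observation: after task-0, task-2 complete, (3, 5, 4, 2) is the best the pool ever gets, yet each leftover process wants more R0.
A valid finishing order for the others: task-0, task-2. Check, step by step:
  pool = (3, 2, 0, 0)
  run task-0 (needs (1, 1, 0, 0), free (3, 2, 0, 0)); after release of (0, 1, 2, 1) the pool is (3, 3, 2, 1)
  run task-2 (needs (0, 1, 1, 0), free (3, 3, 2, 1)); after release of (0, 2, 2, 1) the pool is (3, 5, 4, 2)
None of the blocked processes ever fits:
  task-7 still needs (0, 5, 6, 5) but only (3, 5, 4, 2) is free — short on R0 and R1
  task-5 still needs (1, 9, 5, 5) but only (3, 5, 4, 2) is free — short on R3, R0 and R1
  task-3 still needs (1, 5, 8, 5) but only (3, 5, 4, 2) is free — short on R0 and R1
  task-4 still needs (0, 1, 8, 3) but only (3, 5, 4, 2) is free — short on R0 and R1
  task-6 still needs (6, 4, 6, 3) but only (3, 5, 4, 2) is free — short on R2, R0 and R1


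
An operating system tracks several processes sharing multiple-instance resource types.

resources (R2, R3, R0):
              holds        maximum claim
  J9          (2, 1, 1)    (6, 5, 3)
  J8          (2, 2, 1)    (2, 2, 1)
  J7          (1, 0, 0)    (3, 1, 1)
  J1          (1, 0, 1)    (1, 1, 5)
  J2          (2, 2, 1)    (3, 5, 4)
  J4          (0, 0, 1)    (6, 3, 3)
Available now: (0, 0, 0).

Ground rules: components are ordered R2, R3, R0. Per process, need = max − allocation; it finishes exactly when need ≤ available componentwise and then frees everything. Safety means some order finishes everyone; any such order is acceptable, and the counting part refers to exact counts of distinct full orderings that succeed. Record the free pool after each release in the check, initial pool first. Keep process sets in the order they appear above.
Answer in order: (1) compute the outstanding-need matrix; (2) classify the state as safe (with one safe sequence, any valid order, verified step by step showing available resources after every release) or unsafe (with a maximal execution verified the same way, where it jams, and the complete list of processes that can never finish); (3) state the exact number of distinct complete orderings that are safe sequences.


(1) Need matrix, components ordered R2, R3, R0:
  J9: (4, 4, 2)
  J8: (0, 0, 0)
  J7: (2, 1, 1)
  J1: (0, 1, 4)
  J2: (1, 3, 3)
  J4: (6, 3, 2)
(2) UNSAFE — no complete ordering exists.
Key observation: even finishing J8, J7 leaves just (3, 2, 1) free — too little R0 for any of the remaining processes.
Going as far as possible: J8, J7; after that, nothing fits. Verifying each step:
  pool = (0, 0, 0)
  run J8 (needs (0, 0, 0), free (0, 0, 0)); after release of (2, 2, 1) the pool is (2, 2, 1)
  run J7 (needs (2, 1, 1), free (2, 2, 1)); after release of (1, 0, 0) the pool is (3, 2, 1)
  J9 still needs (4, 4, 2) but only (3, 2, 1) is free — short on R2, R3 and R0
  J1 still needs (0, 1, 4) but only (3, 2, 1) is free — short on R0
  J2 still needs (1, 3, 3) but only (3, 2, 1) is free — short on R3 and R0
  J4 still needs (6, 3, 2) but only (3, 2, 1) is free — short on R2, R3 and R0
Processes that can never finish: J9, J1, J2 and J4.
(3) Exactly 0 of the possible complete orderings are safe sequences.


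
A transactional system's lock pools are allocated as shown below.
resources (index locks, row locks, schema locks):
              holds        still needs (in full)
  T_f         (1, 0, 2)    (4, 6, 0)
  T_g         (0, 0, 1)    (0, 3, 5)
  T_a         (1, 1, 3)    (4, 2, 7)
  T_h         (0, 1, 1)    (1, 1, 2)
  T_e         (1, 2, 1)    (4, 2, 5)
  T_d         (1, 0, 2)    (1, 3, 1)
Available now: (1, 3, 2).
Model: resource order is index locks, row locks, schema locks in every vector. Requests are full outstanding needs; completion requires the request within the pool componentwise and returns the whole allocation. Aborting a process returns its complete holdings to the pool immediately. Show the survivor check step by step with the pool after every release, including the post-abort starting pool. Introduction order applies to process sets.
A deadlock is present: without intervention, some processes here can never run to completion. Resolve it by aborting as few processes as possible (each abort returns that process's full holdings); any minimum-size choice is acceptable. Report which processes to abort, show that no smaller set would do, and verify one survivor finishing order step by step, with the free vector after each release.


The answer: abort T_f and T_e.
Key observation: aborting T_f and T_e returns (2, 2, 3), and T_a — hopeless before — runs at step 4 with the returned capacity in the pool.
Minimality, checking each single-abort alternative: T_f alone leaves T_a blocked (short on index locks); T_g alone leaves T_f blocked (short on index locks and row locks); T_a alone leaves T_f blocked (short on index locks and row locks); T_h alone leaves T_f blocked (short on index locks and row locks); T_e alone leaves T_f blocked (short on index locks); T_d alone leaves T_f blocked (short on index locks and row locks).
One survivor order: T_g, T_h, T_d, T_a. Step-by-step check (post-abort pool first):
  pool = (3, 5, 5)
  run T_g (needs (0, 3, 5), free (3, 5, 5)); after release of (0, 0, 1) the pool is (3, 5, 6)
  run T_h (needs (1, 1, 2), free (3, 5, 6)); after release of (0, 1, 1) the pool is (3, 6, 7)
  run T_d (needs (1, 3, 1), free (3, 6, 7)); after release of (1, 0, 2) the pool is (4, 6, 9)
  run T_a (needs (4, 2, 7), free (4, 6, 9)); after release of (1, 1, 3) the pool is (5, 7, 12)


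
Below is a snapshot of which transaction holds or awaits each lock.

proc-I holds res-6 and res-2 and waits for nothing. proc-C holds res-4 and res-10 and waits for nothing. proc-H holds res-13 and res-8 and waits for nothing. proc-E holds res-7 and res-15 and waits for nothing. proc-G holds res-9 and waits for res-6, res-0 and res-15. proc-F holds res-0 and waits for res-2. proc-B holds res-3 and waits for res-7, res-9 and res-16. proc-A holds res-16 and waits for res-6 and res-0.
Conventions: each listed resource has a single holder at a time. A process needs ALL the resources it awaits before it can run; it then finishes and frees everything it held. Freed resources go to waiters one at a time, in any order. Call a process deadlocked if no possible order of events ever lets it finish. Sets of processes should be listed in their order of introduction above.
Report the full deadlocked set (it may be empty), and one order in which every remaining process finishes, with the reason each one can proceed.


No process is deadlocked.
Key observation: there is no circular wait here — follow any chain and it reaches a process that is free to run now.
A valid finishing order for the others: proc-I, proc-H, proc-E, proc-F, proc-C, proc-A, proc-G, proc-B.
Verifying each step:
  run proc-I (it waits on nothing); releases res-6 and res-2
  run proc-H (it waits on nothing); releases res-13 and res-8
  run proc-E (it waits on nothing); releases res-7 and res-15
  run proc-F (all its waits — res-2 — are resolved); releases res-0
  run proc-C (it waits on nothing); releases res-4 and res-10
  run proc-A (all its waits — res-6 and res-0 — are resolved); releases res-16
  run proc-G (all its waits — res-6, res-0 and res-15 — are resolved); releases res-9
  run proc-B (all its waits — res-7, res-9 and res-16 — are resolved); releases res-3


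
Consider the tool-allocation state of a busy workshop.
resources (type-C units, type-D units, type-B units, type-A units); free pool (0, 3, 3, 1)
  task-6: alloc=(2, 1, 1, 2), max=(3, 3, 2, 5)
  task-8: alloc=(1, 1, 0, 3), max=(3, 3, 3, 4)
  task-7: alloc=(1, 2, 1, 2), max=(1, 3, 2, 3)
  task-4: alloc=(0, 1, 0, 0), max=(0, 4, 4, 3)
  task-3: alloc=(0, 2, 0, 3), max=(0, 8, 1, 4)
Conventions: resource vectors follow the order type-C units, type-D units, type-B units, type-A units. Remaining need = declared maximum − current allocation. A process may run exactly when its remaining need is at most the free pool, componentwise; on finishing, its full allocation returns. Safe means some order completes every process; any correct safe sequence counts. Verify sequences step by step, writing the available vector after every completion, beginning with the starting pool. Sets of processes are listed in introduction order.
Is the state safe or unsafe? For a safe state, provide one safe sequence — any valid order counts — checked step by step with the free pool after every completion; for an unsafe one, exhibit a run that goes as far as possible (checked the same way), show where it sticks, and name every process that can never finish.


SAFE — a valid safe sequence is task-7, task-6, task-8, task-3, task-4.
Key observation: reading the order forward, task-7 is the first process whose need (0, 1, 1, 1) meets the free pool (0, 3, 3, 1) exactly on a resource it requests.
Verifying each step:
  pool = (0, 3, 3, 1)
  task-7: need (0, 1, 1, 1) fits (0, 3, 3, 1); releases (1, 2, 1, 2), pool now (1, 5, 4, 3)
  task-6: need (1, 2, 1, 3) fits (1, 5, 4, 3); releases (2, 1, 1, 2), pool now (3, 6, 5, 5)
  task-8: need (2, 2, 3, 1) fits (3, 6, 5, 5); releases (1, 1, 0, 3), pool now (4, 7, 5, 8)
  task-3: need (0, 6, 1, 1) fits (4, 7, 5, 8); releases (0, 2, 0, 3), pool now (4, 9, 5, 11)
  task-4: need (0, 3, 4, 3) fits (4, 9, 5, 11); releases (0, 1, 0, 0), pool now (4, 10, 5, 11)


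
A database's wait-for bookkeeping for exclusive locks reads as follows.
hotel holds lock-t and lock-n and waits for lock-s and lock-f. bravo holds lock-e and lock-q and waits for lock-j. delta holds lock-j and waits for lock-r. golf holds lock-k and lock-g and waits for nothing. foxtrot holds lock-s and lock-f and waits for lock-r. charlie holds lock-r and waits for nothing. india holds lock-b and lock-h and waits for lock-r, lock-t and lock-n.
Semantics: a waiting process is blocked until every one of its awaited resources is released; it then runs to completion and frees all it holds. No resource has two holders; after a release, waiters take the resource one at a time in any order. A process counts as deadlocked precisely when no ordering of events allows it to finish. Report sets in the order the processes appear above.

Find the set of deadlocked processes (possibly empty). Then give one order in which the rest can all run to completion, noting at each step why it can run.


The deadlocked set is empty.
Key observation: all waits point, directly or indirectly, at processes that can finish, so nothing is permanently blocked.
The rest can finish in the order charlie, foxtrot, delta, hotel, golf, bravo, india.
Verifying each step:
  run charlie (it waits on nothing); releases lock-r
  foxtrot waits on lock-r — all released -> runs and releases lock-s and lock-f
  delta waits on lock-r — all released -> runs and releases lock-j
  hotel waits on lock-s and lock-f — all released -> runs and releases lock-t and lock-n
  run golf (it waits on nothing); releases lock-k and lock-g
  bravo waits on lock-j — all released -> runs and releases lock-e and lock-q
  india waits on lock-r, lock-t and lock-n — all released -> runs and releases lock-b and lock-h


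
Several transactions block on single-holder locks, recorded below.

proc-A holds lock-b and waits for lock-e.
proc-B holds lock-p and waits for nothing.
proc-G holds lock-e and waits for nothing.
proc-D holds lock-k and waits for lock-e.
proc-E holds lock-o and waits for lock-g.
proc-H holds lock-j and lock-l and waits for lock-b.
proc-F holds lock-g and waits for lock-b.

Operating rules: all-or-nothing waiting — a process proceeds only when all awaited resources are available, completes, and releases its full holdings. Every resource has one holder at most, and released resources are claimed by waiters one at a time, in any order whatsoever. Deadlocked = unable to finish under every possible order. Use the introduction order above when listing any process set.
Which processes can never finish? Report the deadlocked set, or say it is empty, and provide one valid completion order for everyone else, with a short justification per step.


Nothing here is deadlocked.
Key observation: no waiting chain loops back on itself — every chain ends at a process that waits on nothing, so everyone eventually runs.
One completion order for the rest: proc-G, proc-A, proc-F, proc-E, proc-B, proc-D, proc-H.
Step-by-step check:
  proc-G: no waits; runs immediately, freeing lock-e
  proc-A: everything it awaited (lock-e) is free; runs, freeing lock-b
  proc-F: everything it awaited (lock-b) is free; runs, freeing lock-g
  proc-E: everything it awaited (lock-g) is free; runs, freeing lock-o
  proc-B: no waits; runs immediately, freeing lock-p
  proc-D: everything it awaited (lock-e) is free; runs, freeing lock-k
  proc-H: everything it awaited (lock-b) is free; runs, freeing lock-j and lock-l


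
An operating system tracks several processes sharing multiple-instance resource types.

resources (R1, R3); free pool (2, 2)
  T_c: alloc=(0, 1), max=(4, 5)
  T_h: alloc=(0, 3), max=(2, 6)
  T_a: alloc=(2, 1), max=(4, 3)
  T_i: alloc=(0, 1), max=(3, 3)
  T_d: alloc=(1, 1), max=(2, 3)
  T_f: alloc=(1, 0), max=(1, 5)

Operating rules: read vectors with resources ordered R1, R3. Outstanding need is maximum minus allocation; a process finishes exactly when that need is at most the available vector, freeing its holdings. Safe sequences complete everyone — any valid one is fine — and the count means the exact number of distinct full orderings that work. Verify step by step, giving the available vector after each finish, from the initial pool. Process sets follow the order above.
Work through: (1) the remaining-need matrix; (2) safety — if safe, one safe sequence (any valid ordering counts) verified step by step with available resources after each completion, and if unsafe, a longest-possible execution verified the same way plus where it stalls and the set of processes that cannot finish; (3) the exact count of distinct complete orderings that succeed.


(1) Need matrix, components ordered R1, R3:
  T_c: (4, 4)
  T_h: (2, 3)
  T_a: (2, 2)
  T_i: (3, 2)
  T_d: (1, 2)
  T_f: (0, 5)
(2) SAFE, for example via the order T_a, T_h, T_f, T_d, T_i, T_c.
Key observation: reading the order forward, T_a is the first process whose need (2, 2) meets the free pool (2, 2) exactly on a resource it requests.
Check, step by step:
  pool = (2, 2)
  run T_a (needs (2, 2), free (2, 2)); after release of (2, 1) the pool is (4, 3)
  run T_h (needs (2, 3), free (4, 3)); after release of (0, 3) the pool is (4, 6)
  run T_f (needs (0, 5), free (4, 6)); after release of (1, 0) the pool is (5, 6)
  run T_d (needs (1, 2), free (5, 6)); after release of (1, 1) the pool is (6, 7)
  run T_i (needs (3, 2), free (6, 7)); after release of (0, 1) the pool is (6, 8)
  run T_c (needs (4, 4), free (6, 8)); after release of (0, 1) the pool is (6, 9)
(3) Precisely 104 of the possible complete orderings are safe sequences.


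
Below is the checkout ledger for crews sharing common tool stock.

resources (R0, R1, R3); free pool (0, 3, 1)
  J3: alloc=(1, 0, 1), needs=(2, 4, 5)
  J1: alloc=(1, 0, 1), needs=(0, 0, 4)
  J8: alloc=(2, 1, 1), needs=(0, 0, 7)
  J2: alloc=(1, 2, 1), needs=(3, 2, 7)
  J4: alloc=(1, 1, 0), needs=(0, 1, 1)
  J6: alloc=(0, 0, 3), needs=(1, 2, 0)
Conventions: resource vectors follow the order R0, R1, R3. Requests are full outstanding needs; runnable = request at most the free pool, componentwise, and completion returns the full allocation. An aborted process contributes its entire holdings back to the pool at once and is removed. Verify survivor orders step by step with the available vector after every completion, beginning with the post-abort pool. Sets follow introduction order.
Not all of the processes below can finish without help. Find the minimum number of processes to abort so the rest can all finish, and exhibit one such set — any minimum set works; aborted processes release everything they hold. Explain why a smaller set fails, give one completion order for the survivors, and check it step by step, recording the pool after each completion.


Abort J2.
Key observation: before aborting J2, J8 was permanently blocked — no order could ever run it; afterwards it completes at step 5.
Minimality: the empty abort set fails — the state is deadlocked as it stands.
One survivor order: J6, J4, J3, J1, J8. Check, step by step (post-abort pool first):
  pool = (1, 5, 2)
  run J6 (needs (1, 2, 0), free (1, 5, 2)); after release of (0, 0, 3) the pool is (1, 5, 5)
  run J4 (needs (0, 1, 1), free (1, 5, 5)); after release of (1, 1, 0) the pool is (2, 6, 5)
  run J3 (needs (2, 4, 5), free (2, 6, 5)); after release of (1, 0, 1) the pool is (3, 6, 6)
  run J1 (needs (0, 0, 4), free (3, 6, 6)); after release of (1, 0, 1) the pool is (4, 6, 7)
  run J8 (needs (0, 0, 7), free (4, 6, 7)); after release of (2, 1, 1) the pool is (6, 7, 8)


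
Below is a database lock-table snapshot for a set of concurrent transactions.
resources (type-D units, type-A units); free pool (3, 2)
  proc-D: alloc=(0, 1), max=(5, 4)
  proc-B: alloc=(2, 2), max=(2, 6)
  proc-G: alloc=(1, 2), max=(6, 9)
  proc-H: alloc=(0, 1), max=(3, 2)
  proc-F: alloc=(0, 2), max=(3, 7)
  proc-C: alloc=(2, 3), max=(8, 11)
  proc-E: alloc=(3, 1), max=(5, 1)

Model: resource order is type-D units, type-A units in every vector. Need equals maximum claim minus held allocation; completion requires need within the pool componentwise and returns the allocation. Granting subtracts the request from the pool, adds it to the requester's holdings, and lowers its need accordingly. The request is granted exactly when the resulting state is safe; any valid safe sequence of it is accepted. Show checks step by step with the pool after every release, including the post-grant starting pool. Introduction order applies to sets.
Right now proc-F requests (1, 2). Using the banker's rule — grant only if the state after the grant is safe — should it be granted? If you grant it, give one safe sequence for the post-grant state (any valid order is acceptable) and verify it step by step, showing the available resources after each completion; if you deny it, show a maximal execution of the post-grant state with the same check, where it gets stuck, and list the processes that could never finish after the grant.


DENY — the pretend-granted state is unsafe.
Key observation: no order helps: past proc-E, proc-H, the free pool tops out at (5, 2), below what each blocked process needs in type-A units.
After a pretend grant, a maximal execution: proc-E, proc-H — then nothing else fits. Check, step by step:
  pool = (2, 0)
  proc-E: need (2, 0) fits (2, 0); releases (3, 1), pool now (5, 1)
  proc-H: need (3, 1) fits (5, 1); releases (0, 1), pool now (5, 2)
  proc-D cannot run: need (5, 3) vs free (5, 2) (insufficient type-A units)
  proc-B cannot run: need (0, 4) vs free (5, 2) (insufficient type-A units)
  proc-G cannot run: need (5, 7) vs free (5, 2) (insufficient type-A units)
  proc-F cannot run: need (2, 3) vs free (5, 2) (insufficient type-A units)
  proc-C cannot run: need (6, 8) vs free (5, 2) (insufficient type-D units and type-A units)
Had the request been granted, proc-D, proc-B, proc-G, proc-F and proc-C could never finish.


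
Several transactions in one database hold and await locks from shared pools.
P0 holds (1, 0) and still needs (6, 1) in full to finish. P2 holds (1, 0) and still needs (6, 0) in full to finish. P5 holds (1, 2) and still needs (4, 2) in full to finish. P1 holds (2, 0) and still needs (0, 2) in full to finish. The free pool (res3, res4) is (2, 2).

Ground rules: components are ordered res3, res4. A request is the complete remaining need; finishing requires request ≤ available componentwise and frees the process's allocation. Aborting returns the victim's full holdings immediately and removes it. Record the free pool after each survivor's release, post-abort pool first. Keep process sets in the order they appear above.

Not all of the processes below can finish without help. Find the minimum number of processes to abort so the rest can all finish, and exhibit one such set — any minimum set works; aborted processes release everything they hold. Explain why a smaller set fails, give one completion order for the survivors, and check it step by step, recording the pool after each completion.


Abort P0.
Key observation: no ordering could ever have run P2 before the abort of P0; with (1, 0) back in the pool it fits at step 3.
Why nothing smaller works: aborting no one leaves the state deadlocked as given.
Survivors finish in the order: P1, P5, P2. Walking it through (pool after the aborts first):
  pool = (3, 2)
  P1 needs (0, 2) <= (3, 2) -> finishes; pool += (2, 0) = (5, 2)
  P5 needs (4, 2) <= (5, 2) -> finishes; pool += (1, 2) = (6, 4)
  P2 needs (6, 0) <= (6, 4) -> finishes; pool += (1, 0) = (7, 4)


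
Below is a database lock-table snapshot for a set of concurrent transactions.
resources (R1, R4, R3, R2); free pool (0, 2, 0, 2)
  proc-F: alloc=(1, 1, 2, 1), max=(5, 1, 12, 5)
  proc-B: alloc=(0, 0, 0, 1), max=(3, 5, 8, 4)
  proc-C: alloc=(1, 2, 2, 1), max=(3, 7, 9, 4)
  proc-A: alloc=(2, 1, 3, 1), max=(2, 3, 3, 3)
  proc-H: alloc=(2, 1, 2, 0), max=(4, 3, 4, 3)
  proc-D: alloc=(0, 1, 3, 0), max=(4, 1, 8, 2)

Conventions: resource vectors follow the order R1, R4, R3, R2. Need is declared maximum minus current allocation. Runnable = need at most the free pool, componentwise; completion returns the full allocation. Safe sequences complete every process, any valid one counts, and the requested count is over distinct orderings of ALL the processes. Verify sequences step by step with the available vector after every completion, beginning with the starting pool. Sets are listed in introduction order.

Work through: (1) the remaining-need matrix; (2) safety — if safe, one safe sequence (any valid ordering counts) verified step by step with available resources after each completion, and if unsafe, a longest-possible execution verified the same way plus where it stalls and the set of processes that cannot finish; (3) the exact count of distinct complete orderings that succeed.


(1) Need matrix, components ordered R1, R4, R3, R2:
  proc-F: (4, 0, 10, 4)
  proc-B: (3, 5, 8, 3)
  proc-C: (2, 5, 7, 3)
  proc-A: (0, 2, 0, 2)
  proc-H: (2, 2, 2, 3)
  proc-D: (4, 0, 5, 2)
(2) SAFE — a valid safe sequence is proc-A, proc-H, proc-D, proc-B, proc-C, proc-F.
Key observation: reading the order forward, proc-A is the first process whose need (0, 2, 0, 2) meets the free pool (0, 2, 0, 2) exactly on a resource it requests.
Walking it through:
  pool = (0, 2, 0, 2)
  proc-A: need (0, 2, 0, 2) fits (0, 2, 0, 2); releases (2, 1, 3, 1), pool now (2, 3, 3, 3)
  proc-H: need (2, 2, 2, 3) fits (2, 3, 3, 3); releases (2, 1, 2, 0), pool now (4, 4, 5, 3)
  proc-D: need (4, 0, 5, 2) fits (4, 4, 5, 3); releases (0, 1, 3, 0), pool now (4, 5, 8, 3)
  proc-B: need (3, 5, 8, 3) fits (4, 5, 8, 3); releases (0, 0, 0, 1), pool now (4, 5, 8, 4)
  proc-C: need (2, 5, 7, 3) fits (4, 5, 8, 4); releases (1, 2, 2, 1), pool now (5, 7, 10, 5)
  proc-F: need (4, 0, 10, 4) fits (5, 7, 10, 5); releases (1, 1, 2, 1), pool now (6, 8, 12, 6)
(3) Exactly 3 of the possible complete orderings are safe sequences.


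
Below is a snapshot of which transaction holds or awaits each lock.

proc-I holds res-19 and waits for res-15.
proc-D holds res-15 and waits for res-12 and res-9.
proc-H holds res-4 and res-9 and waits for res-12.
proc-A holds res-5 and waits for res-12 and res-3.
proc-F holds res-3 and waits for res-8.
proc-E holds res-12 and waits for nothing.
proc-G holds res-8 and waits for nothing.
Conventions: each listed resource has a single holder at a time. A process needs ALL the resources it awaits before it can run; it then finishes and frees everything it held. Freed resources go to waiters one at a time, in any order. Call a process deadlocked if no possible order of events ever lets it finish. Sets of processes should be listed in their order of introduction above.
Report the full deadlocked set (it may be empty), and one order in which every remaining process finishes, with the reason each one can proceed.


Nothing here is deadlocked.
Key observation: every chain of waits terminates; starting from the processes that wait on nothing, all the rest unlock in turn.
One completion order for the rest: proc-E, proc-G, proc-H, proc-F, proc-A, proc-D, proc-I.
Step-by-step check:
  proc-E: no waits; runs immediately, freeing res-12
  proc-G: no waits; runs immediately, freeing res-8
  run proc-H (all its waits — res-12 — are resolved); releases res-4 and res-9
  run proc-F (all its waits — res-8 — are resolved); releases res-3
  run proc-A (all its waits — res-12 and res-3 — are resolved); releases res-5
  run proc-D (all its waits — res-12 and res-9 — are resolved); releases res-15
  run proc-I (all its waits — res-15 — are resolved); releases res-19


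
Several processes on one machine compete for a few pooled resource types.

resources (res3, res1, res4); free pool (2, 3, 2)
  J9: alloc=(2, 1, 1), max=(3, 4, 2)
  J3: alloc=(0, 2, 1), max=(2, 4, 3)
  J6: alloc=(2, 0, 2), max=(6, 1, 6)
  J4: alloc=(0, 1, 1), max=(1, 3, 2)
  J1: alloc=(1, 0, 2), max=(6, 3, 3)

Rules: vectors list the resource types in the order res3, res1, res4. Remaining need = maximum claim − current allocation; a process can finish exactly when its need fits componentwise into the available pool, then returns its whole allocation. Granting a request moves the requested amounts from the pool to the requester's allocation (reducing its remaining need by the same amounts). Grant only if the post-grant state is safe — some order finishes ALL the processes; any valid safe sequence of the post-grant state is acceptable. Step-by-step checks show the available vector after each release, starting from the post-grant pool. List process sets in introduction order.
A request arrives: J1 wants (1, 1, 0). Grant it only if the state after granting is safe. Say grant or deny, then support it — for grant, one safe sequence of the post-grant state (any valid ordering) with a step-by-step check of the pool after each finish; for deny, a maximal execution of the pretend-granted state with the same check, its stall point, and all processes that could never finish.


DENY: after the grant no complete ordering would exist.
Key observation: after J4, J9, J3 complete, (3, 6, 5) is the best the pool ever gets, yet each leftover process wants more res3.
On the post-grant state, J4, J9, J3 is a maximal run — nothing extends it. Verifying each step:
  pool = (1, 2, 2)
  J4: need (1, 2, 1) fits (1, 2, 2); releases (0, 1, 1), pool now (1, 3, 3)
  J9: need (1, 3, 1) fits (1, 3, 3); releases (2, 1, 1), pool now (3, 4, 4)
  J3: need (2, 2, 2) fits (3, 4, 4); releases (0, 2, 1), pool now (3, 6, 5)
  J6 still needs (4, 1, 4) but only (3, 6, 5) is free — short on res3
  J1 still needs (4, 2, 1) but only (3, 6, 5) is free — short on res3
Post-grant, the permanently blocked set is J6 and J1.


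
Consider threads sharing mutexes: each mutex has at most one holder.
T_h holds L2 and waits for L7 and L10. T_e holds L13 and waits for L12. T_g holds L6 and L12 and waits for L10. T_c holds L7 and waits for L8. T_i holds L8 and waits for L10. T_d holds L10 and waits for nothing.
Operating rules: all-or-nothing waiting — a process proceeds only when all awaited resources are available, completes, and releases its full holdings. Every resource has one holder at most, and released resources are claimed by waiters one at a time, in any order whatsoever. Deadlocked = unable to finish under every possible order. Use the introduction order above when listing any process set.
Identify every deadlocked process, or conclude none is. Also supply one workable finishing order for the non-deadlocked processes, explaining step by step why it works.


The deadlocked set is empty.
Key observation: there is no circular wait here — follow any chain and it reaches a process that is free to run now.
One completion order for the rest: T_d, T_i, T_g, T_c, T_h, T_e.
Verifying each step:
  run T_d (it waits on nothing); releases L10
  T_i: everything it awaited (L10) is free; runs, freeing L8
  T_g: everything it awaited (L10) is free; runs, freeing L6 and L12
  T_c: everything it awaited (L8) is free; runs, freeing L7
  T_h: everything it awaited (L7 and L10) is free; runs, freeing L2
  T_e: everything it awaited (L12) is free; runs, freeing L13


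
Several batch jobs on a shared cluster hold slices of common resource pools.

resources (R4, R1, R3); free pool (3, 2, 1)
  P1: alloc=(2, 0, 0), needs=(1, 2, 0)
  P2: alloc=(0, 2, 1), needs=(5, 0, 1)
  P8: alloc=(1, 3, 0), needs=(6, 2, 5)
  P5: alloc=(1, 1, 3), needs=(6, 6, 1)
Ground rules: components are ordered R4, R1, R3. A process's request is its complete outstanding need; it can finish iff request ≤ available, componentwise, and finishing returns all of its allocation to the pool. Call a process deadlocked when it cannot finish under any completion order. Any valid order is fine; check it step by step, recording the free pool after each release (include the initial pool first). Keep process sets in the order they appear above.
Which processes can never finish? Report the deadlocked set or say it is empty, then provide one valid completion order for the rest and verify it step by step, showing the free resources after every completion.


The deadlocked set is P8 and P5.
Key observation: R4 is the bottleneck — with P1, P2 done the pool holds (5, 4, 2), short of every remaining need.
A valid finishing order for the others: P1, P2. Step-by-step check:
  pool = (3, 2, 1)
  run P1 (needs (1, 2, 0), free (3, 2, 1)); after release of (2, 0, 0) the pool is (5, 2, 1)
  run P2 (needs (5, 0, 1), free (5, 2, 1)); after release of (0, 2, 1) the pool is (5, 4, 2)
None of the blocked processes ever fits:
  P8 still needs (6, 2, 5) but only (5, 4, 2) is free — short on R4 and R3
  P5 still needs (6, 6, 1) but only (5, 4, 2) is free — short on R4 and R1


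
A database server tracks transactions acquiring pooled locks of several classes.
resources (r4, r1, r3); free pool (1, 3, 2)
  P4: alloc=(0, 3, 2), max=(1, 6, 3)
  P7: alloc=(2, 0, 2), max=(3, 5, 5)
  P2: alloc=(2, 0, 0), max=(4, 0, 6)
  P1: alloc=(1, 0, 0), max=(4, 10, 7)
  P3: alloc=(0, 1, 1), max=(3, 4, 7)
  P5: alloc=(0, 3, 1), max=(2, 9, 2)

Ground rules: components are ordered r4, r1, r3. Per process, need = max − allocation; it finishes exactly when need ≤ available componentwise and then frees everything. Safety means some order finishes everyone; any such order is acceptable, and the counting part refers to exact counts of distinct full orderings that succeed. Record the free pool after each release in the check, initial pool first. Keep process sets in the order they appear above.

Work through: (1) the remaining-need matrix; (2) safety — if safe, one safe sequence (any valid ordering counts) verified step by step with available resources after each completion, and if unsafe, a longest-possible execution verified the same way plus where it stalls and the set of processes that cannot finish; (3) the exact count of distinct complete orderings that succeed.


(1) Outstanding need per process (order r4, r1, r3):
  P4: (1, 3, 1)
  P7: (1, 5, 3)
  P2: (2, 0, 6)
  P1: (3, 10, 7)
  P3: (3, 3, 6)
  P5: (2, 6, 1)
(2) SAFE. One safe sequence: P4, P7, P2, P3, P5, P1.
Key observation: at P4 the run first touches a limit — (1, 3, 1) against (1, 3, 2), exact on a resource it actually requests.
Verifying each step:
  pool = (1, 3, 2)
  P4: need (1, 3, 1) fits (1, 3, 2); releases (0, 3, 2), pool now (1, 6, 4)
  P7: need (1, 5, 3) fits (1, 6, 4); releases (2, 0, 2), pool now (3, 6, 6)
  P2: need (2, 0, 6) fits (3, 6, 6); releases (2, 0, 0), pool now (5, 6, 6)
  P3: need (3, 3, 6) fits (5, 6, 6); releases (0, 1, 1), pool now (5, 7, 7)
  P5: need (2, 6, 1) fits (5, 7, 7); releases (0, 3, 1), pool now (5, 10, 8)
  P1: need (3, 10, 7) fits (5, 10, 8); releases (1, 0, 0), pool now (6, 10, 8)
(3) Exactly 8 of the possible complete orderings are safe sequences.
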